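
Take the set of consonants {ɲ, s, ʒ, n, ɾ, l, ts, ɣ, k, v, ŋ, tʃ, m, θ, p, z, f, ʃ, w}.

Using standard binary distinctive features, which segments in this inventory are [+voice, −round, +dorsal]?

ɲ, ɣ, ŋ

Checking each segment against [+voice], [−round], [+dorsal]: /ɲ/ (palatal nasal), /ɣ/ (voiced velar fricative), /ŋ/ (velar nasal) satisfy every feature; every other segment in the inventory fails at least one.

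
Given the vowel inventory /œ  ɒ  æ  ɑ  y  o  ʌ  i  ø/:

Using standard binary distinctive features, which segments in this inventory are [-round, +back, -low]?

ʌ

Checking each segment against [-round], [+back], [-low]: /ʌ/ (mid back unrounded lax vowel) satisfies every feature; every other segment in the inventory fails at least one.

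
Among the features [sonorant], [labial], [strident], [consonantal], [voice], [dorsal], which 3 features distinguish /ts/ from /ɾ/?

The two segments share [−labial], [+consonantal], [−dorsal]. The only features from the list on which they differ: /ts/ is [−sonorant] while /ɾ/ is [+sonorant]; /ts/ is [−voice] while /ɾ/ is [+voice]; /ts/ is [+strident] while /ɾ/ is [−strident].

[sonorant], [voice], [strident]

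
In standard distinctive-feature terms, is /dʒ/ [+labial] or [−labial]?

/dʒ/ is the voiced postalveolar affricate, hence [−labial].

[−labial]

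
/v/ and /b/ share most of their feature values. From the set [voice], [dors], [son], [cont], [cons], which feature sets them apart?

[continuant]

The two segments share [+voice], [−dorsal], [−sonorant], [+consonantal]. The only feature from the list on which they differ: /v/ is [+continuant] while /b/ is [−continuant].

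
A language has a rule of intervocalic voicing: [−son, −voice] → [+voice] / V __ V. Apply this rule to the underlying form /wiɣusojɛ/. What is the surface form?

[wiɣuzojɛ]

/s/ satisfies [−son, −voice] and sits in V __ V. The [+voice] counterpart of the voiceless alveolar fricative is /z/. Other segments in /wiɣusojɛ/ either fail the structural description or are not in the environment, so the surface form is [wiɣuzojɛ].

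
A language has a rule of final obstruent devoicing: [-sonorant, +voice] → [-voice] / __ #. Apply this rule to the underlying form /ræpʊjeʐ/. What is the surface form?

[ræpʊjeʂ]

Only the final segment /ʐ/ is both word-final and matches the structural description. It is a voiced retroflex fricative, so [-sonorant, +voice] holds; changing it to [-voice] with all other features held fixed yields /ʂ/ (voiceless retroflex fricative). No other segment meets both the structural description and the environment, so the output is [ræpʊjeʂ].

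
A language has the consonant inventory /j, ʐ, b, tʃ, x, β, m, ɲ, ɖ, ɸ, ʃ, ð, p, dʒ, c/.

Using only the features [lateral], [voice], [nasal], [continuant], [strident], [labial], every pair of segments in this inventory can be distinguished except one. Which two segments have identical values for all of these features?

/ð/ (voiced dental fricative) and /j/ (palatal glide) are both [−lateral], [+voice], [−nasal], [+continuant], [−strident], [−labial], so none of the listed features separates them. (They do differ in [sonorant] and [dorsal], which are not among the given features.) Every other pair in the inventory differs on at least one listed feature.

ð, j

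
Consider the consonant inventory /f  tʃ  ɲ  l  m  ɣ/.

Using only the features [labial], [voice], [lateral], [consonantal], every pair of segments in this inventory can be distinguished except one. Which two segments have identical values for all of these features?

Both /ɲ/ and /ɣ/ are [-labial], [+voice], [-lateral], [+consonantal]. Since the list omits [sonorant], [nasal], [continuant] and [back] — which do distinguish the palatal nasal from the voiced velar fricative — this pair collapses; all other pairs remain distinct.

ɲ, ɣ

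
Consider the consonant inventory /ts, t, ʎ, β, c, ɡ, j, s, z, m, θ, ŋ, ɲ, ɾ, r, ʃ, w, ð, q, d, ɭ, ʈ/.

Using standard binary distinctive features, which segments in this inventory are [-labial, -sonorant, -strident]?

Eliminate segments failing any feature: /ts, s, z, ʃ/ are [+strident]; /ʎ, j, ŋ, ɲ, ɾ, r, ɭ/ are [+sonorant]; /β, m, w/ are [+labial]. The remaining /t, c, ɡ, θ, ð, q, d, ʈ/ satisfy [-labial], [-sonorant], [-strident].

t, c, ɡ, θ, ð, q, d, ʈ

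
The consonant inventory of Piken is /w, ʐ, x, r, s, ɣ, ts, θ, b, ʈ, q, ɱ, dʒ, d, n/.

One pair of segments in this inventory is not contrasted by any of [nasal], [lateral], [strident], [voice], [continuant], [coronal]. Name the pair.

ɣ, w

On the given features, /ɣ/ and /w/ have an identical profile: [−nasal], [−lateral], [−strident], [+voice], [+continuant], [−coronal]. No other two segments in the inventory coincide on all 6 features. (They do differ in [sonorant], [labial] and [round], which are not among the given features.)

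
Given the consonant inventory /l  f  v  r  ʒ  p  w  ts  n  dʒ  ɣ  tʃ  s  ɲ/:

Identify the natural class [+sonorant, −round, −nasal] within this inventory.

Eliminate segments failing any feature: /f, v, ʒ, p, ts, dʒ, ɣ, tʃ, s/ are [−sonorant]; /w/ is [+round]; /n, ɲ/ are [+nasal]. The remaining /l, r/ satisfy [+sonorant], [−round], [−nasal].

l, r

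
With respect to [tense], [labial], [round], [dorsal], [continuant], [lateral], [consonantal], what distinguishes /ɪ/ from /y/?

/ɪ/ (high front unrounded lax vowel) and /y/ (high front rounded tense vowel) agree on [+dorsal], [+continuant], [−lateral], [−consonantal]. They differ on [labial] (/ɪ/ [−], /y/ [+]), [round] (/ɪ/ [−], /y/ [+]), [tense] (/ɪ/ [−], /y/ [+]).

[labial], [round], [tense]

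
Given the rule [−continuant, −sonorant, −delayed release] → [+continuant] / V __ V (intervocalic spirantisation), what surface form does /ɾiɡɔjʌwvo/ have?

/ɡ/ satisfies [−continuant, −sonorant, −delayed release] and sits in V __ V. The [+continuant] counterpart of the voiced velar stop is /ɣ/. Other segments in /ɾiɡɔjʌwvo/ either fail the structural description or are not in the environment, so the surface form is [ɾiɣɔjʌwvo].

[ɾiɣɔjʌwvo]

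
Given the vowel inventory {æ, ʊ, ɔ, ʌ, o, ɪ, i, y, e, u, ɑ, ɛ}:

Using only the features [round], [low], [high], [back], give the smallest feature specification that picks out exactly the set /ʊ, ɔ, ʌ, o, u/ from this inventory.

[−low, +back]

The class [−low], [+back] has exactly /ʊ, ɔ, ʌ, o, u/ as its extension in this inventory. No smaller conjunction from the listed features achieves this: [+back] alone would also admit /ɑ/; [−low] alone would also admit /ɪ, i, y, e, …/; and checking the remaining single features turns up none with this extension.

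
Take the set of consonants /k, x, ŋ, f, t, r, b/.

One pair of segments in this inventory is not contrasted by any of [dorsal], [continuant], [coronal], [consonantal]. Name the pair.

On the given features, /ŋ/ and /k/ have an identical profile: [+dorsal], [−continuant], [−coronal], [+consonantal]. No other two segments in the inventory coincide on all 4 features. (They do differ in [sonorant], [voice] and [nasal], which are not among the given features.)

ŋ, k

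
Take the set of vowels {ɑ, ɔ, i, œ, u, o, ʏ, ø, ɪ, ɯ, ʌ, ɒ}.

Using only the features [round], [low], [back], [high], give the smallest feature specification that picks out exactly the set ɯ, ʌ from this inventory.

[−low, +back, −round]

/ɯ, ʌ/ are all [−low], [+back], [−round], and no other segment in the inventory matches all three values. Dropping any one of them over-generates: [+back, −round] alone would also admit /ɑ/; [−low, −round] alone would also admit /i, ɪ/; [−low, +back] alone would also admit /ɔ, u, o/. No other combination of two listed features picks out exactly this set either, so fewer than three features will not do.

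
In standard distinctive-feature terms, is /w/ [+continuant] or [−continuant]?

/w/ is the labial-velar glide. The feature [continuant] marks segments produced without complete oral closure; /w/ has this property, so it is [+continuant].

[+continuant]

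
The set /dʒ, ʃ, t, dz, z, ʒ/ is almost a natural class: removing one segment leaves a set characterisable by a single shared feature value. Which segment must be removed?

[strident] groups all but one: /ʒ, dʒ, dz, z, ʃ/ share [+strident] while /t/ (voiceless alveolar stop) alone is [−strident]. Removing any other segment would not leave a single-feature class that excludes it.

t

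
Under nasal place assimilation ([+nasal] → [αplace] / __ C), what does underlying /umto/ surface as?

In /umto/, the nasal /m/ precedes /t/, which is [+coronal]. The nasal assimilates in place, becoming the [+coronal] nasal /n/. The surface form is [unto].

[unto]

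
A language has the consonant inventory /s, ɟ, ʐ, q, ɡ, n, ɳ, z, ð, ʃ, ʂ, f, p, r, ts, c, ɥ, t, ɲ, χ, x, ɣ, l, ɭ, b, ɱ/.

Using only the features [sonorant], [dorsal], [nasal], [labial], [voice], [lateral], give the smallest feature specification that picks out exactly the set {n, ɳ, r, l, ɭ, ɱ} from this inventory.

[+sonorant, −dorsal]

/n, ɳ, r, l, ɭ, ɱ/ are all [+sonorant], [−dorsal], and no other segment in the inventory matches both values. Dropping any one of them over-generates: [−dorsal] alone would also admit /s, ʐ, z, ð, …/; [+sonorant] alone would also admit /ɥ, ɲ/. No other single listed feature picks out exactly this set either, so fewer than two features will not do.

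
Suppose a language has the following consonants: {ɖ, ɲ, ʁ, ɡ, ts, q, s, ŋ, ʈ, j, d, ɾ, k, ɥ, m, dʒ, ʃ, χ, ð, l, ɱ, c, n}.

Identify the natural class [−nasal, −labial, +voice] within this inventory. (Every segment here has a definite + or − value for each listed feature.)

ɖ, ʁ, ɡ, j, d, ɾ, dʒ, ð, l

Eliminate segments failing any feature: /ɲ, ŋ, m, ɱ, n/ are [+nasal]; /ts, q, s, ʈ, k, ʃ, χ, c/ are [−voice]; /ɥ/ is [+labial]. The remaining /ɖ, ʁ, ɡ, j, d, ɾ, dʒ, ð, l/ satisfy [−nasal], [−labial], [+voice].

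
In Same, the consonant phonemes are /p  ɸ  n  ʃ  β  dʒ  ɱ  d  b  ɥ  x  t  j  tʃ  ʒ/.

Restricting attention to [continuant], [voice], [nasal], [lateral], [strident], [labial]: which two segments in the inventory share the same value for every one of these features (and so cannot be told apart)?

On the given features, /β/ and /ɥ/ have an identical profile: [+continuant], [+voice], [−nasal], [−lateral], [−strident], [+labial]. No other two segments in the inventory coincide on all 6 features. (They do differ in [sonorant], [round] and [dorsal], which are not among the given features.)

β, ɥ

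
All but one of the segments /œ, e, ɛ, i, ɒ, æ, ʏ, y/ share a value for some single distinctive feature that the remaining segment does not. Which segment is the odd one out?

[back] groups all but one: /œ, y, ɛ, ʏ, i, e, æ/ share [-back] while /ɒ/ (low back rounded vowel) alone is [+back]. Removing any other segment would not leave a single-feature class that excludes it.

ɒ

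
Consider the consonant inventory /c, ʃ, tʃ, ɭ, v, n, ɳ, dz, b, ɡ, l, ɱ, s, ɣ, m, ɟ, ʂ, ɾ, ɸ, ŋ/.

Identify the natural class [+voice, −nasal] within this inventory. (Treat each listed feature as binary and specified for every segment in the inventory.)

ɭ, v, dz, b, ɡ, l, ɣ, ɟ, ɾ

The [+voice] segments are /ɭ, v, n, ɳ, dz, b, ɡ, l, ɱ, ɣ, m, ɟ, ɾ, ŋ/.
Within that set, [−nasal] leaves /ɭ, v, dz, b, ɡ, l, ɣ, ɟ, ɾ/.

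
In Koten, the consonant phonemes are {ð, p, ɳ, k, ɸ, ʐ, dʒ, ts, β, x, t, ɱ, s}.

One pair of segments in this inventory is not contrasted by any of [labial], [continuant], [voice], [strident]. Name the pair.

/t/ (voiceless alveolar stop) and /k/ (voiceless velar stop) are both [-labial], [-continuant], [-voice], [-strident], so none of the listed features separates them. (They do differ in [coronal] and [dorsal], which are not among the given features.) Every other pair in the inventory differs on at least one listed feature.

t, k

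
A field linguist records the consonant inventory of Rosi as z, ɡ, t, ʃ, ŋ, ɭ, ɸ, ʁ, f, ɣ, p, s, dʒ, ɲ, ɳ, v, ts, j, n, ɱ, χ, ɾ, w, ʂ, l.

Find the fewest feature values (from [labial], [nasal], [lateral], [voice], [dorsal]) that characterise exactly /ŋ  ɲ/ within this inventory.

[+nasal, +dorsal]

/ŋ, ɲ/ are all [+nasal], [+dorsal], and no other segment in the inventory matches both values. Dropping any one of them over-generates: [+dorsal] alone would also admit /ɡ, ʁ, ɣ, j, …/; [+nasal] alone would also admit /ɳ, n, ɱ/. No other single listed feature picks out exactly this set either, so fewer than two features will not do.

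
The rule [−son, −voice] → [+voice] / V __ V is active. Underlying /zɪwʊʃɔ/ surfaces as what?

[zɪwʊʒɔ]

/ʃ/ satisfies [−son, −voice] and sits in V __ V. The [+voice] counterpart of the voiceless postalveolar fricative is /ʒ/. Other segments in /zɪwʊʃɔ/ either fail the structural description or are not in the environment, so the surface form is [zɪwʊʒɔ].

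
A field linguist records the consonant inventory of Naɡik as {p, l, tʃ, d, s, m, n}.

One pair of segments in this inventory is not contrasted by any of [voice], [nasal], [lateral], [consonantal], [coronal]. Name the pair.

On the given features, /s/ and /tʃ/ have an identical profile: [-voice], [-nasal], [-lateral], [+consonantal], [+coronal]. No other two segments in the inventory coincide on all 5 features. (They do differ in [continuant], [anterior] and [distributed], which are not among the given features.)

s, tʃ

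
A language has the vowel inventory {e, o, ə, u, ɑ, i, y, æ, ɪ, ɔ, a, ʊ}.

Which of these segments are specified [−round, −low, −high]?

e, ə

Eliminate segments failing any feature: /o, u, y, ɔ, ʊ/ are [+round]; /ɑ, æ, a/ are [+low]; /i, ɪ/ are [+high]. The remaining /e, ə/ satisfy [−round], [−low], [−high].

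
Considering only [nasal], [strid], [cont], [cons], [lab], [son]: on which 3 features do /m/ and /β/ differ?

[sonorant], [nasal], [continuant]

/m/ (bilabial nasal) and /β/ (voiced bilabial fricative) agree on [−strident], [+consonantal], [+labial]. They differ on [sonorant] (/m/ [+], /β/ [−]), [nasal] (/m/ [+], /β/ [−]), [continuant] (/m/ [−], /β/ [+]).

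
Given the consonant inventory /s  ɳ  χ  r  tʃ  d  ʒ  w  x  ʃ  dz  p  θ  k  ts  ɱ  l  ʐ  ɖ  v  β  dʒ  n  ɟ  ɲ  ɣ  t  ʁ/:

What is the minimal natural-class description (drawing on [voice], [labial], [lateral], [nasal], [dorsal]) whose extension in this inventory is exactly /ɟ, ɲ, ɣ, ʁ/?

[+voice, −labial, +dorsal]

Every target segment is [+voice], [−labial], [+dorsal]; each remaining inventory member fails at least one of these. Each conjunct is needed — [−labial, +dorsal] alone would also admit /χ, x, k/; [+voice, +dorsal] alone would also admit /w/; [+voice, −labial] alone would also admit /ɳ, r, d, ʒ, …/ — and no other combination of two listed features has exactly this extension, so three is the minimum.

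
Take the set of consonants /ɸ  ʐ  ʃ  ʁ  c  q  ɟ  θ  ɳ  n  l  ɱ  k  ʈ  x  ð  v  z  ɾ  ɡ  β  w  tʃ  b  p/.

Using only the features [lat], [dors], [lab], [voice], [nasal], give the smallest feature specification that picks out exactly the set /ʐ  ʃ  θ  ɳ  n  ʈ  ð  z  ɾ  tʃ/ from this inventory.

[−lat, −lab, −dors]

Every target segment is [−lateral], [−labial], [−dorsal]; each remaining inventory member fails at least one of these. Each conjunct is needed — [−labial, −dorsal] alone would also admit /l/; [−lateral, −dorsal] alone would also admit /ɸ, ɱ, v, β, …/; [−lateral, −labial] alone would also admit /ʁ, c, q, ɟ, …/ — and no other combination of two listed features has exactly this extension, so three is the minimum.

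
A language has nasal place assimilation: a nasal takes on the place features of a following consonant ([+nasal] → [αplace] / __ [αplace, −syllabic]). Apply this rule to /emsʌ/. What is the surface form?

/m/ sits before the [+coronal] consonant /s/, so it takes on [+coronal] and surfaces as /n/. The rest of the form is unaffected: [ensʌ].

[ensʌ]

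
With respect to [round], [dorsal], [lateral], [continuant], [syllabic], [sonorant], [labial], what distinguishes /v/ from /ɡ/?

[continuant], [labial], [dorsal]

/v/ is the voiced labiodental fricative and /ɡ/ is the voiced velar stop. Both are [-round], [-lateral], [-syllabic], [-sonorant]. /v/ is [+continuant] while /ɡ/ is [-continuant]; /v/ is [+labial] while /ɡ/ is [-labial]; /v/ is [-dorsal] while /ɡ/ is [+dorsal], so the distinguishing features are [continuant], [labial], [dorsal].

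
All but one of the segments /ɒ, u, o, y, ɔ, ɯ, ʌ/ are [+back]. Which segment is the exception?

y

/y/ is the high front rounded tense vowel, which is [−back]; the rest — /u, ʌ, o, ɒ, ɔ, ɯ/ — are [+back].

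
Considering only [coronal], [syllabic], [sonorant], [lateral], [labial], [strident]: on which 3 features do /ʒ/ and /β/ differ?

/ʒ/ (voiced postalveolar fricative) and /β/ (voiced bilabial fricative) agree on [−syllabic], [−sonorant], [−lateral]. They differ on [strident] (/ʒ/ [+], /β/ [−]), [labial] (/ʒ/ [−], /β/ [+]), [coronal] (/ʒ/ [+], /β/ [−]).

[strident], [labial], [coronal]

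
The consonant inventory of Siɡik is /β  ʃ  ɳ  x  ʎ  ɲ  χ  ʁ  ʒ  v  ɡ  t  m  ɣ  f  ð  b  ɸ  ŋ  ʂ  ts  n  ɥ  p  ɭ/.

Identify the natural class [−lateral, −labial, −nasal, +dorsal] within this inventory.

x, χ, ʁ, ɡ, ɣ

Eliminate segments failing any feature: /β, v, m, f, b, ɸ, ɥ, p/ are [+labial]; /ʃ, ʒ, t, ð, ʂ, ts/ are [−dorsal]; /ɳ, ɲ, ŋ, n/ are [+nasal]; /ʎ, ɭ/ are [+lateral]. The remaining /x, χ, ʁ, ɡ, ɣ/ satisfy [−lateral], [−labial], [−nasal], [+dorsal].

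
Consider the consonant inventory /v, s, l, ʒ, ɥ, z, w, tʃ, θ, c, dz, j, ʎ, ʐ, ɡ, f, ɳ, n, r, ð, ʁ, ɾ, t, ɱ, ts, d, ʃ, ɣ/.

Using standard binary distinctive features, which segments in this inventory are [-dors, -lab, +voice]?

l, ʒ, z, dz, ʐ, ɳ, n, r, ð, ɾ, d

Checking each segment against [-dorsal], [-labial], [+voice]: /l/ (alveolar lateral approximant), /ʒ/ (voiced postalveolar fricative), /z/ (voiced alveolar fricative), /dz/ (voiced alveolar affricate), /ʐ/ (voiced retroflex fricative), /ɳ/ (retroflex nasal), among others, satisfy every feature; every other segment in the inventory fails at least one.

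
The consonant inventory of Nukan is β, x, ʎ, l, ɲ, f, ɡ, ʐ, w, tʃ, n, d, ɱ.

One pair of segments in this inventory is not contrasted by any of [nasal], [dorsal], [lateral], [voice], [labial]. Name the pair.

Both /ʐ/ and /d/ are [-nasal], [-dorsal], [-lateral], [+voice], [-labial]. Since the list omits [continuant], [strident] and [anterior] — which do distinguish the voiced retroflex fricative from the voiced alveolar stop — this pair collapses; all other pairs remain distinct.

ʐ, d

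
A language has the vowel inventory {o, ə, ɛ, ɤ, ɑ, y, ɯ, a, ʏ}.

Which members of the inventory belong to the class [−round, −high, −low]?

ə, ɛ, ɤ

Eliminate segments failing any feature: /o, y, ʏ/ are [+round]; /ɑ, a/ are [+low]; /ɯ/ is [+high]. The remaining /ə, ɛ, ɤ/ satisfy [−round], [−high], [−low].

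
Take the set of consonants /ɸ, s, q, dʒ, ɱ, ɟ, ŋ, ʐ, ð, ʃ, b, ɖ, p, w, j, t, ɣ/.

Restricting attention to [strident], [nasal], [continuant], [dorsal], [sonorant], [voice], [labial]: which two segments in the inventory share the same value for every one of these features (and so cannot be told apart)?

On the given features, /s/ and /ʃ/ have an identical profile: [+strident], [−nasal], [+continuant], [−dorsal], [−sonorant], [−voice], [−labial]. No other two segments in the inventory coincide on all 7 features. (They do differ in [anterior] and [distributed], which are not among the given features.)

s, ʃ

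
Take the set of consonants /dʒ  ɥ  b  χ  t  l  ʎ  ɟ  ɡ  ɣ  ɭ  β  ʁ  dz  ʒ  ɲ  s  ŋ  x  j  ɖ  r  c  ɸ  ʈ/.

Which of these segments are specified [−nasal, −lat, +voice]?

Among the inventory, the [−nasal] segments are /dʒ, ɥ, b, χ, t, l, ʎ, ɟ, ɡ, ɣ, ɭ, β, ʁ, dz, ʒ, s, x, j, ɖ, r, c, ɸ, ʈ/.
Then [−lateral] gives /dʒ, ɥ, b, χ, t, ɟ, ɡ, ɣ, β, ʁ, dz, ʒ, s, x, j, ɖ, r, c, ɸ, ʈ/.
Of those, [+voice] leaves /dʒ, ɥ, b, ɟ, ɡ, ɣ, β, ʁ, dz, ʒ, j, ɖ, r/.

dʒ, ɥ, b, ɟ, ɡ, ɣ, β, ʁ, dz, ʒ, j, ɖ, r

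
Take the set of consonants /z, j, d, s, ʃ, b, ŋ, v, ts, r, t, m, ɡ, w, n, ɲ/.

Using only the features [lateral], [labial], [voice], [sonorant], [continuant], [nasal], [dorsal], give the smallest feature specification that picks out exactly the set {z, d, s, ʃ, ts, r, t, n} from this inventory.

The class [-labial], [-dorsal] has exactly /z, d, s, ʃ, ts, r, t, n/ as its extension in this inventory. No smaller conjunction from the listed features achieves this: [-dorsal] alone would also admit /b, v, m/; [-labial] alone would also admit /j, ŋ, ɡ, ɲ/; and checking the remaining single features turns up none with this extension.

[-labial, -dorsal]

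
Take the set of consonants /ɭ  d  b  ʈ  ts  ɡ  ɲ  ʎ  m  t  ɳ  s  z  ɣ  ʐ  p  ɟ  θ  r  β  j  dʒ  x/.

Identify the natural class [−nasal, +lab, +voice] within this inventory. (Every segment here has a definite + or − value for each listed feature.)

b, β

Checking each segment against [−nasal], [+labial], [+voice]: /b/ (voiced bilabial stop), /β/ (voiced bilabial fricative) satisfy every feature; every other segment in the inventory fails at least one.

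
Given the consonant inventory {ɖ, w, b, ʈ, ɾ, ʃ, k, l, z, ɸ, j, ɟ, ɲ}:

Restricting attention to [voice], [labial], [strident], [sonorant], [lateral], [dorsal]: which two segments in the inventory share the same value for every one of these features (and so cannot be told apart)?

/ɲ/ (palatal nasal) and /j/ (palatal glide) are both [+voice], [-labial], [-strident], [+sonorant], [-lateral], [+dorsal], so none of the listed features separates them. (They do differ in [nasal] and [continuant], which are not among the given features.) Every other pair in the inventory differs on at least one listed feature.

ɲ, j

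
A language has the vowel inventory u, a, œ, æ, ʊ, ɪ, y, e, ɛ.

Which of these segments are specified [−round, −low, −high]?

e, ɛ

Eliminate segments failing any feature: /u, œ, ʊ, y/ are [+round]; /a, æ/ are [+low]; /ɪ/ is [+high]. The remaining /e, ɛ/ satisfy [−round], [−low], [−high].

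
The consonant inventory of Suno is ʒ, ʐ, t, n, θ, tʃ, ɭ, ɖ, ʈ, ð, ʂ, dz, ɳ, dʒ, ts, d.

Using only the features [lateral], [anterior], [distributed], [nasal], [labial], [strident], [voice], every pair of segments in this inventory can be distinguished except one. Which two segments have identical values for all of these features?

dʒ, ʒ

/dʒ/ (voiced postalveolar affricate) and /ʒ/ (voiced postalveolar fricative) are both [-lateral], [-anterior], [+distributed], [-nasal], [-labial], [+strident], [+voice], so none of the listed features separates them. (They do differ in [continuant], which is not among the given features.) Every other pair in the inventory differs on at least one listed feature.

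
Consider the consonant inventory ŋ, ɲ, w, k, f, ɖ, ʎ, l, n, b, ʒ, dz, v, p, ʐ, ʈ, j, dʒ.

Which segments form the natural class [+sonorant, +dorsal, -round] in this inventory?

Eliminate segments failing any feature: /w/ is [+round]; /k, f, ɖ, b, ʒ, dz, v, p, ʐ, ʈ, dʒ/ are [-sonorant]; /l, n/ are [-dorsal]. The remaining /ŋ, ɲ, ʎ, j/ satisfy [+sonorant], [+dorsal], [-round].

ŋ, ɲ, ʎ, j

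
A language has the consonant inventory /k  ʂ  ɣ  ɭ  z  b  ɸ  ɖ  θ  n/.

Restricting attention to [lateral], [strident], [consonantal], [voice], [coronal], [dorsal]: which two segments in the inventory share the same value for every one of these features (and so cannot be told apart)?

ɖ, n

On the given features, /ɖ/ and /n/ have an identical profile: [−lateral], [−strident], [+consonantal], [+voice], [+coronal], [−dorsal]. No other two segments in the inventory coincide on all 6 features. (They do differ in [sonorant], [nasal] and [anterior], which are not among the given features.)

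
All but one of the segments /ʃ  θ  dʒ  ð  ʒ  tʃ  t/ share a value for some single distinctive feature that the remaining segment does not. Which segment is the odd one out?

/tʃ, ʒ, ð, dʒ, ʃ, θ/ are all [+distributed], but /t/ (voiceless alveolar stop) is [−distributed]. No other single segment can be removed to leave a set sharing one feature value that the removed segment lacks, so /t/ is the odd one out.

t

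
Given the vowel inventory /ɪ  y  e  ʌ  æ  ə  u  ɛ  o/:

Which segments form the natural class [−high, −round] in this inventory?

Checking each segment against [−high], [−round]: /e/ (mid front unrounded tense vowel), /ʌ/ (mid back unrounded lax vowel), /æ/ (low front unrounded vowel), /ə/ (mid central vowel (schwa)), /ɛ/ (mid front unrounded lax vowel) satisfy every feature; every other segment in the inventory fails at least one.

e, ʌ, æ, ə, ɛ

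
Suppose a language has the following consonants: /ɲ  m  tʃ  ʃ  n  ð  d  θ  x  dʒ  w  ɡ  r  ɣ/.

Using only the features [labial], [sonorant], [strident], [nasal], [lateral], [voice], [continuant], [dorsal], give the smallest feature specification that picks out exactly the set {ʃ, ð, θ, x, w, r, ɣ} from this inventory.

/ʃ, ð, θ, x, w, r, ɣ/ are exactly the [+continuant] segments in the inventory, so a single feature suffices.

[+continuant]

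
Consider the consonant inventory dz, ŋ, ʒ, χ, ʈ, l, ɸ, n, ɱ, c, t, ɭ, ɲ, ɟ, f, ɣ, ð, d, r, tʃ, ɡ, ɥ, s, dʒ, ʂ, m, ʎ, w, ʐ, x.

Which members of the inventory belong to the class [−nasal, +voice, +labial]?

Eliminate segments failing any feature: /dz, ʒ, l, ɭ, ɟ, ɣ, ð, d, r, ɡ, dʒ, ʎ, ʐ/ are [−labial]; /ŋ, n, ɱ, ɲ, m/ are [+nasal]; /χ, ʈ, ɸ, c, t, f, tʃ, s, ʂ, x/ are [−voice]. The remaining /ɥ, w/ satisfy [−nasal], [+voice], [+labial].

ɥ, w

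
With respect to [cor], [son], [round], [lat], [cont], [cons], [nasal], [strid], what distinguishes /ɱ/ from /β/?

The two segments share [-coronal], [-round], [-lateral], [+consonantal], [-strident]. The only features from the list on which they differ: /ɱ/ is [+sonorant] while /β/ is [-sonorant]; /ɱ/ is [+nasal] while /β/ is [-nasal]; /ɱ/ is [-continuant] while /β/ is [+continuant].

[sonorant], [nasal], [continuant]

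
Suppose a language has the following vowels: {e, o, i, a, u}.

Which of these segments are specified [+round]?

o, u

The [+round] segments here are /o, u/; the remaining /e, i, a/ are [−round].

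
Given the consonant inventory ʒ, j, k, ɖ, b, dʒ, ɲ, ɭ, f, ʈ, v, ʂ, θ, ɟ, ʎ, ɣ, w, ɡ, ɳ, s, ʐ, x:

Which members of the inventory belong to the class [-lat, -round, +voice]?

ʒ, j, ɖ, b, dʒ, ɲ, v, ɟ, ɣ, ɡ, ɳ, ʐ

Checking each segment against [-lateral], [-round], [+voice]: /ʒ/ (voiced postalveolar fricative), /j/ (palatal glide), /ɖ/ (voiced retroflex stop), /b/ (voiced bilabial stop), /dʒ/ (voiced postalveolar affricate), /ɲ/ (palatal nasal), among others, satisfy every feature; every other segment in the inventory fails at least one.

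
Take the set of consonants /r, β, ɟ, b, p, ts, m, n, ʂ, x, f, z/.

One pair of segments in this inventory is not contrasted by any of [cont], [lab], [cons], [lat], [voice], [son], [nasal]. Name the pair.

ʂ, x

Both /ʂ/ and /x/ are [+continuant], [−labial], [+consonantal], [−lateral], [−voice], [−sonorant], [−nasal]. Since the list omits [strident], [coronal] and [dorsal] — which do distinguish the voiceless retroflex fricative from the voiceless velar fricative — this pair collapses; all other pairs remain distinct.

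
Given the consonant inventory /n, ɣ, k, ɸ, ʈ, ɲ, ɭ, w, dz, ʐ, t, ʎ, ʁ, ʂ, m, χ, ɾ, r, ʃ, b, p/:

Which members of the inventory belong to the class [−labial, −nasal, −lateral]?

ɣ, k, ʈ, dz, ʐ, t, ʁ, ʂ, χ, ɾ, r, ʃ

Eliminate segments failing any feature: /n, ɲ/ are [+nasal]; /ɸ, w, m, b, p/ are [+labial]; /ɭ, ʎ/ are [+lateral]. The remaining /ɣ, k, ʈ, dz, ʐ, t, ʁ, ʂ, χ, ɾ, r, ʃ/ satisfy [−labial], [−nasal], [−lateral].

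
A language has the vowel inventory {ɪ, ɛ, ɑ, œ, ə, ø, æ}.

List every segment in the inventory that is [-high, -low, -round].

Eliminate segments failing any feature: /ɪ/ is [+high]; /ɑ, æ/ are [+low]; /œ, ø/ are [+round]. The remaining /ɛ, ə/ satisfy [-high], [-low], [-round].

ɛ, ə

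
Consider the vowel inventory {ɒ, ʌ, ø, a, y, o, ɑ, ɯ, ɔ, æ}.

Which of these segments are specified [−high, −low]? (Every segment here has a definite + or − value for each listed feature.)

ʌ, ø, o, ɔ

First, the [−high] segments are /ɒ, ʌ, ø, a, o, ɑ, ɔ, æ/.
Among these, [−low] leaves /ʌ, ø, o, ɔ/.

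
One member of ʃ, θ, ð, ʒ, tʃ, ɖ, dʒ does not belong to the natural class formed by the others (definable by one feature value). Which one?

ɖ

The remaining segments after removing /ɖ/ share [+distributed]; /ɖ/ (voiced retroflex stop) is [−distributed]. For every other candidate removal, the leftover set fails to share any single feature value that the removed segment lacks.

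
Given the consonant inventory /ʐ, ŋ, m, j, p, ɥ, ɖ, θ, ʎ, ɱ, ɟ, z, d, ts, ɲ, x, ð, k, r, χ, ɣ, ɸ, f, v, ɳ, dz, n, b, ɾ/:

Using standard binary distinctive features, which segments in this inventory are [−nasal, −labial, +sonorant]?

Eliminate segments failing any feature: /ʐ, ɖ, θ, ɟ, z, d, ts, x, ð, k, χ, ɣ, dz/ are [−sonorant]; /ŋ, m, ɱ, ɲ, ɳ, n/ are [+nasal]; /p, ɥ, ɸ, f, v, b/ are [+labial]. The remaining /j, ʎ, r, ɾ/ satisfy [−nasal], [−labial], [+sonorant].

j, ʎ, r, ɾ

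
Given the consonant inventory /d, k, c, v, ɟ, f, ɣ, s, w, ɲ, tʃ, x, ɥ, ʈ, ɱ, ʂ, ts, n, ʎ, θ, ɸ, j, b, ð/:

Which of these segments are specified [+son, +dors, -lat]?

Eliminate segments failing any feature: /d, k, c, v, ɟ, f, ɣ, s, tʃ, x, ʈ, ʂ, ts, θ, ɸ, b, ð/ are [-sonorant]; /ɱ, n/ are [-dorsal]; /ʎ/ is [+lateral]. The remaining /w, ɲ, ɥ, j/ satisfy [+sonorant], [+dorsal], [-lateral].

w, ɲ, ɥ, j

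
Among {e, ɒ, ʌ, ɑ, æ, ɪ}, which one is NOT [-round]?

ɒ

Every segment except /ɒ/ is [-round]. /ɒ/ (low back rounded vowel) is [+round], so it is the exception.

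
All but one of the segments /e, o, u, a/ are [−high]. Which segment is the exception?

/u/ is the high back rounded tense vowel, which is [+high]; the rest — /a, o, e/ — are [−high].

u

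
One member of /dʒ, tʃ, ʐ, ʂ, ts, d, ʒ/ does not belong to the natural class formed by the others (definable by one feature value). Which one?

/tʃ, dʒ, ʐ, ʒ, ʂ, ts/ are all [+strident], but /d/ (voiced alveolar stop) is [−strident]. No other single segment can be removed to leave a set sharing one feature value that the removed segment lacks, so /d/ is the odd one out.

d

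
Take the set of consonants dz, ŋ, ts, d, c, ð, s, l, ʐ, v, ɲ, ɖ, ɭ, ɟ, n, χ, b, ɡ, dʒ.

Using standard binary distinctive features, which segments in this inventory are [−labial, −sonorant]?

dz, ts, d, c, ð, s, ʐ, ɖ, ɟ, χ, ɡ, dʒ

Among the inventory, the [−labial] segments are /dz, ŋ, ts, d, c, ð, s, l, ʐ, ɲ, ɖ, ɭ, ɟ, n, χ, ɡ, dʒ/.
Intersecting with [−sonorant] leaves /dz, ts, d, c, ð, s, ʐ, ɖ, ɟ, χ, ɡ, dʒ/.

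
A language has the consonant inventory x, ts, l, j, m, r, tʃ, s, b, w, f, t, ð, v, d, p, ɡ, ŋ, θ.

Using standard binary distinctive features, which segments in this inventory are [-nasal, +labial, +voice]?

b, w, v

Eliminate segments failing any feature: /x, ts, l, j, r, tʃ, s, t, ð, d, ɡ, θ/ are [-labial]; /m, ŋ/ are [+nasal]; /f, p/ are [-voice]. The remaining /b, w, v/ satisfy [-nasal], [+labial], [+voice].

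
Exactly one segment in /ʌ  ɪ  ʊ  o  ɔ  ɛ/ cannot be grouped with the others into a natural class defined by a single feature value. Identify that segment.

[tense] groups all but one: /ɪ, ɔ, ɛ, ʌ, ʊ/ share [-tense] while /o/ (mid back rounded tense vowel) alone is [+tense]. Removing any other segment would not leave a single-feature class that excludes it.

o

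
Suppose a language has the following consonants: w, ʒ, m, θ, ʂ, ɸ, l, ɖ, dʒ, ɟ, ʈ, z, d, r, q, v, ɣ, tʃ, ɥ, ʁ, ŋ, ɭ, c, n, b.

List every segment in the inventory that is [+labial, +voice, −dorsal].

First, the [+labial] segments are /w, m, ɸ, v, ɥ, b/.
Within that set, [+voice] gives /w, m, v, ɥ, b/.
Of those, [−dorsal] leaves /m, v, b/.

m, v, b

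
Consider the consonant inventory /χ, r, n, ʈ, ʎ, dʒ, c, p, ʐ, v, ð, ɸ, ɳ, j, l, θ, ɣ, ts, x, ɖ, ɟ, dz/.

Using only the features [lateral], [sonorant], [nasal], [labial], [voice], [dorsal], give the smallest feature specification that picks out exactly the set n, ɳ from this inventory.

Every target segment is [+nasal] and no other inventory member is, so one feature is enough.

[+nasal]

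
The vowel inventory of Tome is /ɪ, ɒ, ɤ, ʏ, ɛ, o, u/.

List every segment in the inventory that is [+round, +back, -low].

o, u

First, the [+round] segments are /ɒ, ʏ, o, u/.
Then [+back] gives /ɒ, o, u/.
Of those, [-low] leaves /o, u/.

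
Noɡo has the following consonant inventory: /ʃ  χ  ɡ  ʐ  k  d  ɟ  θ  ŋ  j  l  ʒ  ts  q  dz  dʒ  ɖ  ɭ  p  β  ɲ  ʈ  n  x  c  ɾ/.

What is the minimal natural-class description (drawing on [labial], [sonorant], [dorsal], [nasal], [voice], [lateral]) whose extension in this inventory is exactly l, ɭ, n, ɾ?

The class [+sonorant], [−dorsal] has exactly /l, ɭ, n, ɾ/ as its extension in this inventory. No smaller conjunction from the listed features achieves this: [−dorsal] alone would also admit /ʃ, ʐ, d, θ, …/; [+sonorant] alone would also admit /ŋ, j, ɲ/; and checking the remaining single features turns up none with this extension.

[+sonorant, −dorsal]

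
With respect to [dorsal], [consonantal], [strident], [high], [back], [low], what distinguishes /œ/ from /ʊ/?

/œ/ (mid front rounded lax vowel) and /ʊ/ (high back rounded lax vowel) agree on [+dorsal], [-consonantal], [-strident], [-low]. They differ on [high] (/œ/ [-], /ʊ/ [+]), [back] (/œ/ [-], /ʊ/ [+]).

[high], [back]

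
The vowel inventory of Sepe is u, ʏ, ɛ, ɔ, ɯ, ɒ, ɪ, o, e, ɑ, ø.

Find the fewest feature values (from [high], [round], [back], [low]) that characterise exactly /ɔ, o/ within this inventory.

[-high, -low, +back]

/ɔ, o/ are all [-high], [-low], [+back], and no other segment in the inventory matches all three values. Dropping any one of them over-generates: [-low, +back] alone would also admit /u, ɯ/; [-high, +back] alone would also admit /ɒ, ɑ/; [-high, -low] alone would also admit /ɛ, e, ø/. No other combination of two listed features picks out exactly this set either, so fewer than three features will not do.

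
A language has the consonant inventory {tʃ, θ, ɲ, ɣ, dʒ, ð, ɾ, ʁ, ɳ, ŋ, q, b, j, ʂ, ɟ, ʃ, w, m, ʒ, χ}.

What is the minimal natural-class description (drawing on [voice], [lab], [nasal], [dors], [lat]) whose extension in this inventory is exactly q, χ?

/q, χ/ are all [-voice], [+dorsal], and no other segment in the inventory matches both values. Dropping any one of them over-generates: [+dorsal] alone would also admit /ɲ, ɣ, ʁ, ŋ, …/; [-voice] alone would also admit /tʃ, θ, ʂ, ʃ/. No other single listed feature picks out exactly this set either, so fewer than two features will not do.

[-voice, +dors]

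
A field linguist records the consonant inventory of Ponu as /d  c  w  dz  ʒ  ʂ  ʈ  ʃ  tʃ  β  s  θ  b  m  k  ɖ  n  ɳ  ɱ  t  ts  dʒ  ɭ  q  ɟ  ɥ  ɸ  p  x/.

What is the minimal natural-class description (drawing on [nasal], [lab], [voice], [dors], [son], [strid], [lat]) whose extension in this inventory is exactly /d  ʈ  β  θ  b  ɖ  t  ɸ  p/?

[-son, -strid, -dors]

Every target segment is [-sonorant], [-strident], [-dorsal]; each remaining inventory member fails at least one of these. Each conjunct is needed — [-strident, -dorsal] alone would also admit /m, n, ɳ, ɱ, …/; [-sonorant, -dorsal] alone would also admit /dz, ʒ, ʂ, ʃ, …/; [-sonorant, -strident] alone would also admit /c, k, q, ɟ, …/ — and no other combination of two listed features has exactly this extension, so three is the minimum.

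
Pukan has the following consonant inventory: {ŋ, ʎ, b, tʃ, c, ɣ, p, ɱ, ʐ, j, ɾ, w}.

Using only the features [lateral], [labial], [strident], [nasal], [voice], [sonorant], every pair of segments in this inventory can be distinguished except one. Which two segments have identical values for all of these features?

/j/ (palatal glide) and /ɾ/ (alveolar tap) are both [-lateral], [-labial], [-strident], [-nasal], [+voice], [+sonorant], so none of the listed features separates them. (They do differ in [dorsal], which is not among the given features.) Every other pair in the inventory differs on at least one listed feature.

j, ɾ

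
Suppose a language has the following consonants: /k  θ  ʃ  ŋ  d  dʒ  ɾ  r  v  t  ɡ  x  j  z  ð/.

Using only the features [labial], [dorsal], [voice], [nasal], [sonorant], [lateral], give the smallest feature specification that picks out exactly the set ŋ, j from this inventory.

The class [+sonorant], [+dorsal] has exactly /ŋ, j/ as its extension in this inventory. No smaller conjunction from the listed features achieves this: [+dorsal] alone would also admit /k, ɡ, x/; [+sonorant] alone would also admit /ɾ, r/; and checking the remaining single features turns up none with this extension.

[+sonorant, +dorsal]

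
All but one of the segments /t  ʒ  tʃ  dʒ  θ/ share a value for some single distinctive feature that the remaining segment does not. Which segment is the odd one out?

/tʃ, θ, ʒ, dʒ/ are all [+distributed], but /t/ (voiceless alveolar stop) is [-distributed]. No other single segment can be removed to leave a set sharing one feature value that the removed segment lacks, so /t/ is the odd one out.

t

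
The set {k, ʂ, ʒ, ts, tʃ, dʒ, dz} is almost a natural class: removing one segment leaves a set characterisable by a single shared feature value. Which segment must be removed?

k

/ʂ, dz, tʃ, ʒ, dʒ, ts/ are all [+strident], but /k/ (voiceless velar stop) is [-strident]. No other single segment can be removed to leave a set sharing one feature value that the removed segment lacks, so /k/ is the odd one out.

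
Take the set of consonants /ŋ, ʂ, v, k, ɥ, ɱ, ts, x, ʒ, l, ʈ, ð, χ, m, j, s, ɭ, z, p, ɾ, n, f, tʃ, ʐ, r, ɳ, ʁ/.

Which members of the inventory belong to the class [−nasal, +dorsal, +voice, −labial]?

The [−nasal] segments are /ʂ, v, k, ɥ, ts, x, ʒ, l, ʈ, ð, χ, j, s, ɭ, z, p, ɾ, f, tʃ, ʐ, r, ʁ/.
Intersecting with [+dorsal] gives /k, ɥ, x, χ, j, ʁ/.
Among these, [+voice] gives /ɥ, j, ʁ/.
Within that set, [−labial] leaves /j, ʁ/.

j, ʁ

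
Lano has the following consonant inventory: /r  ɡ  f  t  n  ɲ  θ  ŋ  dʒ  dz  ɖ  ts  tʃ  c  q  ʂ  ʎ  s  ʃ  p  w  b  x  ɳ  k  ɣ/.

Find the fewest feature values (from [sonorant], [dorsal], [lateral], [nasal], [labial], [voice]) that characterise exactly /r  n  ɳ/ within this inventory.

[+sonorant, −dorsal]

/r, n, ɳ/ are all [+sonorant], [−dorsal], and no other segment in the inventory matches both values. Dropping any one of them over-generates: [−dorsal] alone would also admit /f, t, θ, dʒ, …/; [+sonorant] alone would also admit /ɲ, ŋ, ʎ, w/. No other single listed feature picks out exactly this set either, so fewer than two features will not do.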